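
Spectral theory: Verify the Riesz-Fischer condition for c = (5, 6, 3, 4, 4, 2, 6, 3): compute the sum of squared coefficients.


sum |c_n|^2 = 5^2 + 6^2 + 3^2 + 4^2 + 4^2 + 2^2 + 6^2 + 3^2
= 25 + 36 + 9 + 16 + 16 + 4 + 36 + 9
= 151

151


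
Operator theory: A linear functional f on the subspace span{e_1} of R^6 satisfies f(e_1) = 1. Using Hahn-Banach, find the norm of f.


The norm of f is given by ||f|| = sup_{||x||=1} |f(x)|.
On span{e_1}, ||e_1|| = 1, so ||f|| = |f(e_1)| / ||e_1||
= |1| / 1 = 1.0000

1.0000


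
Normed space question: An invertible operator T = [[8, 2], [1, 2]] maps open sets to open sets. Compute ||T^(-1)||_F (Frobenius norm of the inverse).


det(T) = 8*2 - 2*1 = 14
T^(-1) = (1/14) * [[2, -2], [-1, 8]] = [[0.1429, -0.1429], [-0.0714, 0.5714]]
||T^(-1)||_F^2 = 0.1429^2 + (-0.1429)^2 + (-0.0714)^2 + 0.5714^2 = 0.3724
||T^(-1)||_F = sqrt(0.3724) = 0.6103

0.6103


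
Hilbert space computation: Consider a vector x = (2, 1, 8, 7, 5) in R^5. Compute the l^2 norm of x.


The l^2 norm = (sum |x_i|^2)^(1/2)
Sum of 2th powers = 4 + 1 + 64 + 49 + 25 = 143
||x||_2 = (143)^(1/2) = 11.9583

11.9583


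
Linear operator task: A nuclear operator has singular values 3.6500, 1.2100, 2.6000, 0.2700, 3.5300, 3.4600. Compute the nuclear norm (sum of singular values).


The nuclear norm is the sum of all singular values.
||T||_1 = 3.6500 + 1.2100 + 2.6000 + 0.2700 + 3.5300 + 3.4600
= 14.7200

14.7200


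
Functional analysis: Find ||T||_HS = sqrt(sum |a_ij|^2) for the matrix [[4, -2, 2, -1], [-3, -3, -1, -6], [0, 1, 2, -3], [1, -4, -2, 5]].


The Hilbert-Schmidt norm is sqrt(sum of squares of all entries).
Sum of squares = 4^2 + (-2)^2 + 2^2 + (-1)^2 + (-3)^2 + (-3)^2 + (-1)^2 + (-6)^2 + 0^2 + 1^2 + 2^2 + (-3)^2 + 1^2 + (-4)^2 + (-2)^2 + 5^2
= 16 + 4 + 4 + 1 + 9 + 9 + 1 + 36 + 0 + 1 + 4 + 9 + 1 + 16 + 4 + 25 = 140
||T||_HS = sqrt(140) = 11.8322

11.8322


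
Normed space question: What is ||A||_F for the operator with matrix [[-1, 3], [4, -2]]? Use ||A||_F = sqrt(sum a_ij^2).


||A||_F^2 = sum a_ij^2
= (-1)^2 + 3^2 + 4^2 + (-2)^2
= 1 + 9 + 16 + 4 = 30
||A||_F = sqrt(30) = 5.4772

5.4772


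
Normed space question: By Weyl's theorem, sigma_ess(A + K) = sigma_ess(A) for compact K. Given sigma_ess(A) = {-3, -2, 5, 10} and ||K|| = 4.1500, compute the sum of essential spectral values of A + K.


By Weyl's theorem, the essential spectrum is invariant under compact perturbations.
sigma_ess(A + K) = sigma_ess(A) = {-3, -2, 5, 10}
Sum = -3 + -2 + 5 + 10 = 10

10


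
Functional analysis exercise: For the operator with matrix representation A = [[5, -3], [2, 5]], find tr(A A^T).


trace(A * A^T) = sum of squares of all entries
= 5^2 + (-3)^2 + 2^2 + 5^2
= 25 + 9 + 4 + 25
= 63

63


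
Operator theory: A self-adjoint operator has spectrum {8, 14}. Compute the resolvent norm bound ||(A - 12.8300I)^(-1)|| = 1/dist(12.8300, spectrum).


dist(12.8300, {8, 14}) = min(|12.8300 - 8|, |12.8300 - 14|)
= min(4.8300, 1.1700) = 1.1700
Resolvent bound = 1/1.1700 = 0.8547

0.8547


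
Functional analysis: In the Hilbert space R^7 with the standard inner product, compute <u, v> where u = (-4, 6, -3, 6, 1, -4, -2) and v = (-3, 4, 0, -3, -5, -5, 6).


Computing the standard inner product <u, v> = sum u_i * v_i
= -4*-3 + 6*4 + -3*0 + 6*-3 + 1*-5 + -4*-5 + -2*6
= 12 + 24 + 0 + -18 + -5 + 20 + -12
= 21

21


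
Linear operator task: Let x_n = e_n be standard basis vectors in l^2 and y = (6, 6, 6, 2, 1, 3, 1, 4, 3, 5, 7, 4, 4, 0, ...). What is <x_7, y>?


x_7 = e_7 is the standard basis vector with 1 in position 7.
<x_7, y> = y_7 = 1
As n -> infinity, <x_n, y> -> 0, confirming weak convergence of (x_n) to 0.

1


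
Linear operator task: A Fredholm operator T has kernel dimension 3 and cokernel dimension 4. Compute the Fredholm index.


The Fredholm index is defined as ind(T) = dim(ker T) - dim(coker T)
= 3 - 4
= -1

-1


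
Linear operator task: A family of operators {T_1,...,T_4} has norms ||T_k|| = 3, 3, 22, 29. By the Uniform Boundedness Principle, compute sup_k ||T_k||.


By the Uniform Boundedness Principle, the supremum of norms is finite.
sup_k ||T_k|| = max(3, 3, 22, 29) = 29

29


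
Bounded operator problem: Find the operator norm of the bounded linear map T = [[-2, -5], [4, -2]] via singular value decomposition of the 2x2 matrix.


A^T A = [[20, 2], [2, 29]]
trace(A^T A) = 49, det(A^T A) = 576
discriminant = 49^2 - 4*576 = 97
Largest eigenvalue of A^T A = (trace + sqrt(disc))/2 = 29.4244
||T|| = sqrt(29.4244) = 5.4244

5.4244


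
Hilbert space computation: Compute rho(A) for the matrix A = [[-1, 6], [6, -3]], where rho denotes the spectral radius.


For a 2x2 matrix, eigenvalues satisfy lambda^2 - (trace)*lambda + det = 0
trace = -1 + -3 = -4
det = -1*-3 - 6*6 = -33
discriminant = (-4)^2 - 4*(-33) = 148
spectral radius = max |eigenvalue| = 8.0828

8.0828


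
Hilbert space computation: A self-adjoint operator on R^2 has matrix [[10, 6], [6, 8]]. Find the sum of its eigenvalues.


For a self-adjoint (symmetric) matrix, the eigenvalues are real.
The sum of eigenvalues equals the trace of the matrix.
trace = 10 + 8 = 18

18


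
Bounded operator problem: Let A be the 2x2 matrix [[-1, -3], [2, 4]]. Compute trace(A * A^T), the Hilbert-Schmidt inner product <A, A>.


trace(A * A^T) = sum of squares of all entries
= (-1)^2 + (-3)^2 + 2^2 + 4^2
= 1 + 9 + 4 + 16
= 30

30


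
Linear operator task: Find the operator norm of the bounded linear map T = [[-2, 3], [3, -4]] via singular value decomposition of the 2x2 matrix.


A^T A = [[13, -18], [-18, 25]]
trace(A^T A) = 38, det(A^T A) = 1
discriminant = 38^2 - 4*1 = 1440
Largest eigenvalue of A^T A = (trace + sqrt(disc))/2 = 37.9737
||T|| = sqrt(37.9737) = 6.1623

6.1623


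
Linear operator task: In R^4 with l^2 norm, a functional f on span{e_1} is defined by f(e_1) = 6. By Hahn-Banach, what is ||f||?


The norm of f is given by ||f|| = sup_{||x||=1} |f(x)|.
On span{e_1}, ||e_1|| = 1, so ||f|| = |f(e_1)| / ||e_1||
= |6| / 1 = 6.0000

6.0000


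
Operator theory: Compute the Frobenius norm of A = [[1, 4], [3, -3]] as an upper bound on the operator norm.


||A||_F^2 = sum a_ij^2
= 1^2 + 4^2 + 3^2 + (-3)^2
= 1 + 16 + 9 + 9 = 35
||A||_F = sqrt(35) = 5.9161

5.9161


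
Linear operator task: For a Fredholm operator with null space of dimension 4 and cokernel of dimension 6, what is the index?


The Fredholm index is defined as ind(T) = dim(ker T) - dim(coker T)
= 4 - 6
= -2

-2


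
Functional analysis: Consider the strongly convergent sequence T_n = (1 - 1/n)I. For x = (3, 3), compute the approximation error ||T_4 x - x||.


T_4 x - x = (1 - 1/4)x - x = -x/4
||x|| = sqrt(18) = 4.2426
||T_4 x - x|| = ||x||/4 = 4.2426/4 = 1.0607

1.0607


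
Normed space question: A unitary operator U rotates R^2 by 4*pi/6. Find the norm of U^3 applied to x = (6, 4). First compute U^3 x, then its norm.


U is a rotation by theta = 4*pi/6
U^3 = rotation by 3*theta = 12*pi/6 = 0*pi/6 (mod 2*pi)
cos(0*pi/6) = 1.0000, sin(0*pi/6) = 0.0000
U^3 x = (1.0000 * 6 - 0.0000 * 4, 0.0000 * 6 + 1.0000 * 4)
= (6.0000, 4.0000)
||U^3 x|| = sqrt(6.0000^2 + 4.0000^2) = sqrt(52.0000) = 7.2111

7.2111


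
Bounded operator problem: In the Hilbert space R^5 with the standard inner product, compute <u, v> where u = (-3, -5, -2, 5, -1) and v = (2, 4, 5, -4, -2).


Computing the standard inner product <u, v> = sum u_i * v_i
= -3*2 + -5*4 + -2*5 + 5*-4 + -1*-2
= -6 + -20 + -10 + -20 + 2
= -54

-54


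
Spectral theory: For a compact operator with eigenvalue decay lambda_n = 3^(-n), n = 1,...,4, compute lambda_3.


The eigenvalue formula gives lambda_3 = 1/3^3
= 1/27
= 0.0370

0.0370


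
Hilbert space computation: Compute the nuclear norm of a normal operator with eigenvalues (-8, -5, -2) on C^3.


For a normal operator, singular values equal |eigenvalues|.
Trace norm = sum |lambda_i| = 8 + 5 + 2
= 15

15


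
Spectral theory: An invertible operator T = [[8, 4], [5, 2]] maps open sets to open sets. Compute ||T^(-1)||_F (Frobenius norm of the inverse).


det(T) = 8*2 - 4*5 = -4
T^(-1) = (1/-4) * [[2, -4], [-5, 8]] = [[-0.5000, 1.0000], [1.2500, -2.0000]]
||T^(-1)||_F^2 = (-0.5000)^2 + 1.0000^2 + 1.2500^2 + (-2.0000)^2 = 6.8125
||T^(-1)||_F = sqrt(6.8125) = 2.6101

2.6101


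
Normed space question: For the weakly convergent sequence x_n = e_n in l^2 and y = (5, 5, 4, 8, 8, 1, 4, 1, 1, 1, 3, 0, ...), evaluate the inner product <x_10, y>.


x_10 = e_10 is the standard basis vector with 1 in position 10.
<x_10, y> = y_10 = 1
As n -> infinity, <x_n, y> -> 0, confirming weak convergence of (x_n) to 0.

1


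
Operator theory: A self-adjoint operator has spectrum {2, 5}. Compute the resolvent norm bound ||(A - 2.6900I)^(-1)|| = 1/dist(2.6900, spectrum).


dist(2.6900, {2, 5}) = min(|2.6900 - 2|, |2.6900 - 5|)
= min(0.6900, 2.3100) = 0.6900
Resolvent bound = 1/0.6900 = 1.4493

1.4493


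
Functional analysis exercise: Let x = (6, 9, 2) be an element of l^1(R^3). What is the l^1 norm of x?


The l^1 norm equals the sum of absolute values of all components.
||x||_1 = 6 + 9 + 2
= 17

17.0000


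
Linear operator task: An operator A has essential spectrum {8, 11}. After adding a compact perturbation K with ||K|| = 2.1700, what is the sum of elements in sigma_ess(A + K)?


By Weyl's theorem, the essential spectrum is invariant under compact perturbations.
sigma_ess(A + K) = sigma_ess(A) = {8, 11}
Sum = 8 + 11 = 19

19


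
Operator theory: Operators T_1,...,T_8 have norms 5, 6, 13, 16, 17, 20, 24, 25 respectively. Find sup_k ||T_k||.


By the Uniform Boundedness Principle, the supremum of norms is finite.
sup_k ||T_k|| = max(5, 6, 13, 16, 17, 20, 24, 25) = 25

25


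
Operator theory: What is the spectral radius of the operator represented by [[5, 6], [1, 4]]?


For a 2x2 matrix, eigenvalues satisfy lambda^2 - (trace)*lambda + det = 0
trace = 5 + 4 = 9
det = 5*4 - 6*1 = 14
discriminant = 9^2 - 4*(14) = 25
spectral radius = max |eigenvalue| = 7.0000

7.0000


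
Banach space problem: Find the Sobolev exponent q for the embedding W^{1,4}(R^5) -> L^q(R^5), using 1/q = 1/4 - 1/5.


Using the Sobolev embedding formula: 1/q = 1/p - k/n
1/q = 1/4 - 1/5 = 1/20
q = 1/(1/20) = 20

20.0000


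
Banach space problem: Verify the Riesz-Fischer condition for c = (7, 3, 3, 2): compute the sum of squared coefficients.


sum |c_n|^2 = 7^2 + 3^2 + 3^2 + 2^2
= 49 + 9 + 9 + 4
= 71

71


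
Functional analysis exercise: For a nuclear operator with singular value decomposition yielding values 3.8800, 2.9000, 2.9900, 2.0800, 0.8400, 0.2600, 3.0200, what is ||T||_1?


The nuclear norm is the sum of all singular values.
||T||_1 = 3.8800 + 2.9000 + 2.9900 + 2.0800 + 0.8400 + 0.2600 + 3.0200
= 15.9700

15.9700


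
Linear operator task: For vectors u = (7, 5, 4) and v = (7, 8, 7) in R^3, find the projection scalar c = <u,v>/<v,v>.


Computing <u,v> = 7*7 + 5*8 + 4*7 = 117
Computing <v,v> = 7^2 + 8^2 + 7^2 = 162
Projection coefficient = 117/162 = 0.7222

0.7222


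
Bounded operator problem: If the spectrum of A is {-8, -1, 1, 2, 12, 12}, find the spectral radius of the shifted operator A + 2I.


Spectrum of A + 2I = {-6, 1, 3, 4, 14, 14}
Spectral radius = max |lambda| over the shifted spectrum
= max(6, 1, 3, 4, 14, 14) = 14

14


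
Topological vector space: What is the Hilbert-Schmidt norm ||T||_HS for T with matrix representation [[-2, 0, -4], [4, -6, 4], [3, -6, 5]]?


The Hilbert-Schmidt norm is sqrt(sum of squares of all entries).
Sum of squares = (-2)^2 + 0^2 + (-4)^2 + 4^2 + (-6)^2 + 4^2 + 3^2 + (-6)^2 + 5^2
= 4 + 0 + 16 + 16 + 36 + 16 + 9 + 36 + 25 = 158
||T||_HS = sqrt(158) = 12.5698

12.5698


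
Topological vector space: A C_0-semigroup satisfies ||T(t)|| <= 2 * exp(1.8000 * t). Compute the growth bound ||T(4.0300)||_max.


||T(4.0300)|| <= 2 * exp(1.8000 * 4.0300)
= 2 * exp(7.2540)
= 2 * 1413.7485
= 2827.4971

2827.4971


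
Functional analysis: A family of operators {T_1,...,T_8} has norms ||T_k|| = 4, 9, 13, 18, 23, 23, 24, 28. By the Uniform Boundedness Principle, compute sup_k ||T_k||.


By the Uniform Boundedness Principle, the supremum of norms is finite.
sup_k ||T_k|| = max(4, 9, 13, 18, 23, 23, 24, 28) = 28

28


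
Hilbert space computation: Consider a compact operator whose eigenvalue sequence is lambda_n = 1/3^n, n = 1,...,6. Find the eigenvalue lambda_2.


The eigenvalue formula gives lambda_2 = 1/3^2
= 1/9
= 0.1111

0.1111


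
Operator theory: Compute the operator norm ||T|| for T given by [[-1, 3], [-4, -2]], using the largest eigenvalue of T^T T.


A^T A = [[17, 5], [5, 13]]
trace(A^T A) = 30, det(A^T A) = 196
discriminant = 30^2 - 4*196 = 116
Largest eigenvalue of A^T A = (trace + sqrt(disc))/2 = 20.3852
||T|| = sqrt(20.3852) = 4.5150

4.5150


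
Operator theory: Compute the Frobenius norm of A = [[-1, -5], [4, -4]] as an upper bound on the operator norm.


||A||_F^2 = sum a_ij^2
= (-1)^2 + (-5)^2 + 4^2 + (-4)^2
= 1 + 25 + 16 + 16 = 58
||A||_F = sqrt(58) = 7.6158

7.6158


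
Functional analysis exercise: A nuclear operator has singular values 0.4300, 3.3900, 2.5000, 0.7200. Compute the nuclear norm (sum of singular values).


The nuclear norm is the sum of all singular values.
||T||_1 = 0.4300 + 3.3900 + 2.5000 + 0.7200
= 7.0400

7.0400


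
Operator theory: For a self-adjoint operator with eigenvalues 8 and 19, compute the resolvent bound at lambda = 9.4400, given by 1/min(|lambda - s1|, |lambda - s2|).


dist(9.4400, {8, 19}) = min(|9.4400 - 8|, |9.4400 - 19|)
= min(1.4400, 9.5600) = 1.4400
Resolvent bound = 1/1.4400 = 0.6944

0.6944


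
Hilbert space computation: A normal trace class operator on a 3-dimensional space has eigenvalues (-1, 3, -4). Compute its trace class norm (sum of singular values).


For a normal operator, singular values equal |eigenvalues|.
Trace norm = sum |lambda_i| = 1 + 3 + 4
= 8

8


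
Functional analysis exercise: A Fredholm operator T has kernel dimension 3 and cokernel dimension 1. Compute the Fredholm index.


The Fredholm index is defined as ind(T) = dim(ker T) - dim(coker T)
= 3 - 1
= 2

2


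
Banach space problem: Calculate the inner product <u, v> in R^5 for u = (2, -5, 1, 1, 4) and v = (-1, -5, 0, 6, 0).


Computing the standard inner product <u, v> = sum u_i * v_i
= 2*-1 + -5*-5 + 1*0 + 1*6 + 4*0
= -2 + 25 + 0 + 6 + 0
= 29

29


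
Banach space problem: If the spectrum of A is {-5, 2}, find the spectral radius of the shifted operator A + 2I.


Spectrum of A + 2I = {-3, 4}
Spectral radius = max |lambda| over the shifted spectrum
= max(3, 4) = 4

4


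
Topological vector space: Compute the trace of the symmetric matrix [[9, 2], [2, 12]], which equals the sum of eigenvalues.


For a self-adjoint (symmetric) matrix, the eigenvalues are real.
The sum of eigenvalues equals the trace of the matrix.
trace = 9 + 12 = 21

21


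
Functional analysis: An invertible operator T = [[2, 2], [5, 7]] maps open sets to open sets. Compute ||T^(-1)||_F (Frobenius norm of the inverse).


det(T) = 2*7 - 2*5 = 4
T^(-1) = (1/4) * [[7, -2], [-5, 2]] = [[1.7500, -0.5000], [-1.2500, 0.5000]]
||T^(-1)||_F^2 = 1.7500^2 + (-0.5000)^2 + (-1.2500)^2 + 0.5000^2 = 5.1250
||T^(-1)||_F = sqrt(5.1250) = 2.2638

2.2638


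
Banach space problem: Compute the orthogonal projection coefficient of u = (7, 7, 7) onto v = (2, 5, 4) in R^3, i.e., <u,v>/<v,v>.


Computing <u,v> = 7*2 + 7*5 + 7*4 = 77
Computing <v,v> = 2^2 + 5^2 + 4^2 = 45
Projection coefficient = 77/45 = 1.7111

1.7111


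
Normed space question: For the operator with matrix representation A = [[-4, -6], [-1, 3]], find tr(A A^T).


trace(A * A^T) = sum of squares of all entries
= (-4)^2 + (-6)^2 + (-1)^2 + 3^2
= 16 + 36 + 1 + 9
= 62

62


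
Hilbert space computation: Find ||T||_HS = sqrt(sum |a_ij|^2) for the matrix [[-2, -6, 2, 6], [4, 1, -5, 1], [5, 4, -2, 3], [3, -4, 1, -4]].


The Hilbert-Schmidt norm is sqrt(sum of squares of all entries).
Sum of squares = (-2)^2 + (-6)^2 + 2^2 + 6^2 + 4^2 + 1^2 + (-5)^2 + 1^2 + 5^2 + 4^2 + (-2)^2 + 3^2 + 3^2 + (-4)^2 + 1^2 + (-4)^2
= 4 + 36 + 4 + 36 + 16 + 1 + 25 + 1 + 25 + 16 + 4 + 9 + 9 + 16 + 1 + 16 = 219
||T||_HS = sqrt(219) = 14.7986

14.7986


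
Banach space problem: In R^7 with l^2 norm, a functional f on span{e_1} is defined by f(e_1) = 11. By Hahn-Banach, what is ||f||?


The norm of f is given by ||f|| = sup_{||x||=1} |f(x)|.
On span{e_1}, ||e_1|| = 1, so ||f|| = |f(e_1)| / ||e_1||
= |11| / 1 = 11.0000

11.0000


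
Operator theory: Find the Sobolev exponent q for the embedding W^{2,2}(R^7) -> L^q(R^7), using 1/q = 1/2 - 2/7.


Using the Sobolev embedding formula: 1/q = 1/p - k/n
1/q = 1/2 - 2/7 = 3/14
q = 1/(3/14) = 14/3 = 4.6667

4.6667


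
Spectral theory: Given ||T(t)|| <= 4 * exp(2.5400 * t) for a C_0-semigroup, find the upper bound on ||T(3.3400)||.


||T(3.3400)|| <= 4 * exp(2.5400 * 3.3400)
= 4 * exp(8.4836)
= 4 * 4834.8240
= 19339.2959

19339.2959


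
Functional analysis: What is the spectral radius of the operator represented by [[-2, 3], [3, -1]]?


For a 2x2 matrix, eigenvalues satisfy lambda^2 - (trace)*lambda + det = 0
trace = -2 + -1 = -3
det = -2*-1 - 3*3 = -7
discriminant = (-3)^2 - 4*(-7) = 37
spectral radius = max |eigenvalue| = 4.5414

4.5414


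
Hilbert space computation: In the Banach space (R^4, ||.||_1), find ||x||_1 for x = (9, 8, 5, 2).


The l^1 norm equals the sum of absolute values of all components.
||x||_1 = 9 + 8 + 5 + 2
= 24

24.0000


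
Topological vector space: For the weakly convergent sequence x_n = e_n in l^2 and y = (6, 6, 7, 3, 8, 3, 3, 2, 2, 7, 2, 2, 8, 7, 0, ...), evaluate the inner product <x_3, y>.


x_3 = e_3 is the standard basis vector with 1 in position 3.
<x_3, y> = y_3 = 7
As n -> infinity, <x_n, y> -> 0, confirming weak convergence of (x_n) to 0.

7


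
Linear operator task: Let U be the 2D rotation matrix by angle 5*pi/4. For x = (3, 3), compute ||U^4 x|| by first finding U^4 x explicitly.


U is a rotation by theta = 5*pi/4
U^4 = rotation by 4*theta = 20*pi/4 = 4*pi/4 (mod 2*pi)
cos(4*pi/4) = -1.0000, sin(4*pi/4) = 0.0000
U^4 x = (-1.0000 * 3 - 0.0000 * 3, 0.0000 * 3 + -1.0000 * 3)
= (-3.0000, -3.0000)
||U^4 x|| = sqrt((-3.0000)^2 + (-3.0000)^2) = sqrt(18.0000) = 4.2426

4.2426


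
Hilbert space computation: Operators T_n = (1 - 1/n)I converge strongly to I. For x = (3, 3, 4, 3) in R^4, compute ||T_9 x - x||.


T_9 x - x = (1 - 1/9)x - x = -x/9
||x|| = sqrt(43) = 6.5574
||T_9 x - x|| = ||x||/9 = 6.5574/9 = 0.7286

0.7286


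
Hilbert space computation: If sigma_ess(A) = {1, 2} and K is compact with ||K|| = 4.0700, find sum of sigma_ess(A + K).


By Weyl's theorem, the essential spectrum is invariant under compact perturbations.
sigma_ess(A + K) = sigma_ess(A) = {1, 2}
Sum = 1 + 2 = 3

3


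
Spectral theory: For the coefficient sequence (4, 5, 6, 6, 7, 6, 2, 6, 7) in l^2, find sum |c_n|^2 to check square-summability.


sum |c_n|^2 = 4^2 + 5^2 + 6^2 + 6^2 + 7^2 + 6^2 + 2^2 + 6^2 + 7^2
= 16 + 25 + 36 + 36 + 49 + 36 + 4 + 36 + 49
= 287

287


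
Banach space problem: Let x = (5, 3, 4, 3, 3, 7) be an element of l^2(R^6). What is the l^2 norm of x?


The l^2 norm = (sum |x_i|^2)^(1/2)
Sum of 2th powers = 25 + 9 + 16 + 9 + 9 + 49 = 117
||x||_2 = (117)^(1/2) = 10.8167

10.8167


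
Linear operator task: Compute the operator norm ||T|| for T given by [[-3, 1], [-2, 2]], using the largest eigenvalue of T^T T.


A^T A = [[13, -7], [-7, 5]]
trace(A^T A) = 18, det(A^T A) = 16
discriminant = 18^2 - 4*16 = 260
Largest eigenvalue of A^T A = (trace + sqrt(disc))/2 = 17.0623
||T|| = sqrt(17.0623) = 4.1306

4.1306


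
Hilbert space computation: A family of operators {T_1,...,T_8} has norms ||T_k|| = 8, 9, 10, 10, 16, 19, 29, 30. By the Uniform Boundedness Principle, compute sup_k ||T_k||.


By the Uniform Boundedness Principle, the supremum of norms is finite.
sup_k ||T_k|| = max(8, 9, 10, 10, 16, 19, 29, 30) = 30

30


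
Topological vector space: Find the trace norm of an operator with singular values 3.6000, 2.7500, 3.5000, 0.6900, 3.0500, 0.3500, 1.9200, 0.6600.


The nuclear norm is the sum of all singular values.
||T||_1 = 3.6000 + 2.7500 + 3.5000 + 0.6900 + 3.0500 + 0.3500 + 1.9200 + 0.6600
= 16.5200

16.5200


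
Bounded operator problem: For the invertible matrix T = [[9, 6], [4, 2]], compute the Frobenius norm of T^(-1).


det(T) = 9*2 - 6*4 = -6
T^(-1) = (1/-6) * [[2, -6], [-4, 9]] = [[-0.3333, 1.0000], [0.6667, -1.5000]]
||T^(-1)||_F^2 = (-0.3333)^2 + 1.0000^2 + 0.6667^2 + (-1.5000)^2 = 3.8056
||T^(-1)||_F = sqrt(3.8056) = 1.9508

1.9508


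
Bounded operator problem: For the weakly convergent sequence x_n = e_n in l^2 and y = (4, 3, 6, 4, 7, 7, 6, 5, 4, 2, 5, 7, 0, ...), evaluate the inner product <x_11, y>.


x_11 = e_11 is the standard basis vector with 1 in position 11.
<x_11, y> = y_11 = 5
As n -> infinity, <x_n, y> -> 0, confirming weak convergence of (x_n) to 0.

5


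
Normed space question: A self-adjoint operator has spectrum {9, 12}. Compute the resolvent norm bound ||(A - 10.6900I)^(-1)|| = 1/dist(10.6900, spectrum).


dist(10.6900, {9, 12}) = min(|10.6900 - 9|, |10.6900 - 12|)
= min(1.6900, 1.3100) = 1.3100
Resolvent bound = 1/1.3100 = 0.7634

0.7634


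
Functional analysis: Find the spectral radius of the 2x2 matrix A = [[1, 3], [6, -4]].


For a 2x2 matrix, eigenvalues satisfy lambda^2 - (trace)*lambda + det = 0
trace = 1 + -4 = -3
det = 1*-4 - 3*6 = -22
discriminant = (-3)^2 - 4*(-22) = 97
spectral radius = max |eigenvalue| = 6.4244

6.4244


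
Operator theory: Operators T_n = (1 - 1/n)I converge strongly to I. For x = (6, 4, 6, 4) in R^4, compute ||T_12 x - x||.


T_12 x - x = (1 - 1/12)x - x = -x/12
||x|| = sqrt(104) = 10.1980
||T_12 x - x|| = ||x||/12 = 10.1980/12 = 0.8498

0.8498


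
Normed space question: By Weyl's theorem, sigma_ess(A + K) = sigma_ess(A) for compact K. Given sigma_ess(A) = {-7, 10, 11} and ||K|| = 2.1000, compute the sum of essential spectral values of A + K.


By Weyl's theorem, the essential spectrum is invariant under compact perturbations.
sigma_ess(A + K) = sigma_ess(A) = {-7, 10, 11}
Sum = -7 + 10 + 11 = 14

14


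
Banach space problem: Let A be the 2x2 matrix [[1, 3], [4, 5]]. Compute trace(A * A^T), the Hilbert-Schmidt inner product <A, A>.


trace(A * A^T) = sum of squares of all entries
= 1^2 + 3^2 + 4^2 + 5^2
= 1 + 9 + 16 + 25
= 51

51


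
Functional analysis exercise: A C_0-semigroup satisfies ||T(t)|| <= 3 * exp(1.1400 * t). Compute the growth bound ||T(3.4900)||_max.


||T(3.4900)|| <= 3 * exp(1.1400 * 3.4900)
= 3 * exp(3.9786)
= 3 * 53.4422
= 160.3265

160.3265


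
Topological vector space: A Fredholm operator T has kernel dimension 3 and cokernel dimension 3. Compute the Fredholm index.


The Fredholm index is defined as ind(T) = dim(ker T) - dim(coker T)
= 3 - 3
= 0

0


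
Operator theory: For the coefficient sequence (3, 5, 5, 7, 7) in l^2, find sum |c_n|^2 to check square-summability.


sum |c_n|^2 = 3^2 + 5^2 + 5^2 + 7^2 + 7^2
= 9 + 25 + 25 + 49 + 49
= 157

157


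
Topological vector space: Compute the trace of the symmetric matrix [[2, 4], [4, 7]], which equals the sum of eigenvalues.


For a self-adjoint (symmetric) matrix, the eigenvalues are real.
The sum of eigenvalues equals the trace of the matrix.
trace = 2 + 7 = 9

9


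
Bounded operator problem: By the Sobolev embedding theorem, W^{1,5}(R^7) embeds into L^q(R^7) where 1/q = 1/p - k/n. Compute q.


Using the Sobolev embedding formula: 1/q = 1/p - k/n
1/q = 1/5 - 1/7 = 2/35
q = 1/(2/35) = 35/2 = 17.5000

17.5000


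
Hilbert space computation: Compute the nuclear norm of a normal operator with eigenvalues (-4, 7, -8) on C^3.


For a normal operator, singular values equal |eigenvalues|.
Trace norm = sum |lambda_i| = 4 + 7 + 8
= 19

19


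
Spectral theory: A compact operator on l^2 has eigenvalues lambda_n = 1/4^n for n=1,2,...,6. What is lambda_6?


The eigenvalue formula gives lambda_6 = 1/4^6
= 1/4096
= 2.4414e-04

2.4414e-04


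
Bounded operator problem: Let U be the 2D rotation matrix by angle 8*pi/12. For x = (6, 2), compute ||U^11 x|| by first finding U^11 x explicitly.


U is a rotation by theta = 8*pi/12
U^11 = rotation by 11*theta = 88*pi/12 = 16*pi/12 (mod 2*pi)
cos(16*pi/12) = -0.5000, sin(16*pi/12) = -0.8660
U^11 x = (-0.5000 * 6 - -0.8660 * 2, -0.8660 * 6 + -0.5000 * 2)
= (-1.2679, -6.1962)
||U^11 x|| = sqrt((-1.2679)^2 + (-6.1962)^2) = sqrt(40.0000) = 6.3246

6.3246


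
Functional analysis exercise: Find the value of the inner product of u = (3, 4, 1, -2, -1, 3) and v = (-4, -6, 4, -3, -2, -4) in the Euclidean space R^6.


Computing the standard inner product <u, v> = sum u_i * v_i
= 3*-4 + 4*-6 + 1*4 + -2*-3 + -1*-2 + 3*-4
= -12 + -24 + 4 + 6 + 2 + -12
= -36

-36


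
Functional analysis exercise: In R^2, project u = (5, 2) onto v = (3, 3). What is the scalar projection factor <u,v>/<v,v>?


Computing <u,v> = 5*3 + 2*3 = 21
Computing <v,v> = 3^2 + 3^2 = 18
Projection coefficient = 21/18 = 1.1667

1.1667


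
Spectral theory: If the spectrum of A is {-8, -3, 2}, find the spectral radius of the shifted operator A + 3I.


Spectrum of A + 3I = {-5, 0, 5}
Spectral radius = max |lambda| over the shifted spectrum
= max(5, 0, 5) = 5

5


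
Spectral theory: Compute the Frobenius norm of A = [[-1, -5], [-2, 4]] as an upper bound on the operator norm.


||A||_F^2 = sum a_ij^2
= (-1)^2 + (-5)^2 + (-2)^2 + 4^2
= 1 + 25 + 4 + 16 = 46
||A||_F = sqrt(46) = 6.7823

6.7823


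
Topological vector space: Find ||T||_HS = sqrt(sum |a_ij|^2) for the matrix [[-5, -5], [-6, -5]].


The Hilbert-Schmidt norm is sqrt(sum of squares of all entries).
Sum of squares = (-5)^2 + (-5)^2 + (-6)^2 + (-5)^2
= 25 + 25 + 36 + 25 = 111
||T||_HS = sqrt(111) = 10.5357

10.5357


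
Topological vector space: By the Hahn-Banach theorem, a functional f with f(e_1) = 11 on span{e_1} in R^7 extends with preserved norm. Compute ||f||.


The norm of f is given by ||f|| = sup_{||x||=1} |f(x)|.
On span{e_1}, ||e_1|| = 1, so ||f|| = |f(e_1)| / ||e_1||
= |11| / 1 = 11.0000

11.0000


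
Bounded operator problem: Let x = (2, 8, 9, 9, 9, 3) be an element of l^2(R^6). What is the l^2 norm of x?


The l^2 norm = (sum |x_i|^2)^(1/2)
Sum of 2th powers = 4 + 64 + 81 + 81 + 81 + 9 = 320
||x||_2 = (320)^(1/2) = 17.8885

17.8885


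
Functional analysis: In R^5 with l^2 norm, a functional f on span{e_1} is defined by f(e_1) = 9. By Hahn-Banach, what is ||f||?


The norm of f is given by ||f|| = sup_{||x||=1} |f(x)|.
On span{e_1}, ||e_1|| = 1, so ||f|| = |f(e_1)| / ||e_1||
= |9| / 1 = 9.0000

9.0000


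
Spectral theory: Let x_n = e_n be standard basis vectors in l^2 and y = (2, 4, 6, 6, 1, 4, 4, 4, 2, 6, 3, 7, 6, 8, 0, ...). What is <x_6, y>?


x_6 = e_6 is the standard basis vector with 1 in position 6.
<x_6, y> = y_6 = 4
As n -> infinity, <x_n, y> -> 0, confirming weak convergence of (x_n) to 0.

4


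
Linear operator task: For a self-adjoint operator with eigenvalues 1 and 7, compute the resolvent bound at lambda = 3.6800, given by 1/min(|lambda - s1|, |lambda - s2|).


dist(3.6800, {1, 7}) = min(|3.6800 - 1|, |3.6800 - 7|)
= min(2.6800, 3.3200) = 2.6800
Resolvent bound = 1/2.6800 = 0.3731

0.3731


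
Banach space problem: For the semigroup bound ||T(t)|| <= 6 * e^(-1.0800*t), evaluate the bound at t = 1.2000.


||T(1.2000)|| <= 6 * exp(-1.0800 * 1.2000)
= 6 * exp(-1.2960)
= 6 * 0.2736
= 1.6417

1.6417


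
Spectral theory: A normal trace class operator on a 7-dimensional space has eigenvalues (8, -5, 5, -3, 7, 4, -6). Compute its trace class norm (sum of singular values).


For a normal operator, singular values equal |eigenvalues|.
Trace norm = sum |lambda_i| = 8 + 5 + 5 + 3 + 7 + 4 + 6
= 38

38


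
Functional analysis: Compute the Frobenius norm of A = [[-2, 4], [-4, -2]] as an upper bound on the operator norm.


||A||_F^2 = sum a_ij^2
= (-2)^2 + 4^2 + (-4)^2 + (-2)^2
= 4 + 16 + 16 + 4 = 40
||A||_F = sqrt(40) = 6.3246

6.3246


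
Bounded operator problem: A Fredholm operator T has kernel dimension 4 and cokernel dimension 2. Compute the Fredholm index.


The Fredholm index is defined as ind(T) = dim(ker T) - dim(coker T)
= 4 - 2
= 2

2


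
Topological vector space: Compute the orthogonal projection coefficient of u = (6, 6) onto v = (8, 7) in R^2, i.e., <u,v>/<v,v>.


Computing <u,v> = 6*8 + 6*7 = 90
Computing <v,v> = 8^2 + 7^2 = 113
Projection coefficient = 90/113 = 0.7965

0.7965


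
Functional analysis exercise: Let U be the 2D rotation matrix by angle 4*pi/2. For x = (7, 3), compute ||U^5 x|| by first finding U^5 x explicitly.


U is a rotation by theta = 4*pi/2
U^5 = rotation by 5*theta = 20*pi/2 = 0*pi/2 (mod 2*pi)
cos(0*pi/2) = 1.0000, sin(0*pi/2) = 0.0000
U^5 x = (1.0000 * 7 - 0.0000 * 3, 0.0000 * 7 + 1.0000 * 3)
= (7.0000, 3.0000)
||U^5 x|| = sqrt(7.0000^2 + 3.0000^2) = sqrt(58.0000) = 7.6158

7.6158


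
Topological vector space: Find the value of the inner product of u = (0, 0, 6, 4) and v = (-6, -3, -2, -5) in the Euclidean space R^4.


Computing the standard inner product <u, v> = sum u_i * v_i
= 0*-6 + 0*-3 + 6*-2 + 4*-5
= 0 + 0 + -12 + -20
= -32

-32


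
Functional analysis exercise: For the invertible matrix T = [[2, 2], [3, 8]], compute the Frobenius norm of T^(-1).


det(T) = 2*8 - 2*3 = 10
T^(-1) = (1/10) * [[8, -2], [-3, 2]] = [[0.8000, -0.2000], [-0.3000, 0.2000]]
||T^(-1)||_F^2 = 0.8000^2 + (-0.2000)^2 + (-0.3000)^2 + 0.2000^2 = 0.8100
||T^(-1)||_F = sqrt(0.8100) = 0.9000

0.9000


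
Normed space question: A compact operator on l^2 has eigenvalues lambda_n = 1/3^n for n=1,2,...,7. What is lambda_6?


The eigenvalue formula gives lambda_6 = 1/3^6
= 1/729
= 0.0014

0.0014


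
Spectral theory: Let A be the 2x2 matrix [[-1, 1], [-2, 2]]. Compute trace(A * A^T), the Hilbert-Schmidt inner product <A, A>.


trace(A * A^T) = sum of squares of all entries
= (-1)^2 + 1^2 + (-2)^2 + 2^2
= 1 + 1 + 4 + 4
= 10

10


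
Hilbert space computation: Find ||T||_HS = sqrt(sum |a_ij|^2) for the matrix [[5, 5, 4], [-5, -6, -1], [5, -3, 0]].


The Hilbert-Schmidt norm is sqrt(sum of squares of all entries).
Sum of squares = 5^2 + 5^2 + 4^2 + (-5)^2 + (-6)^2 + (-1)^2 + 5^2 + (-3)^2 + 0^2
= 25 + 25 + 16 + 25 + 36 + 1 + 25 + 9 + 0 = 162
||T||_HS = sqrt(162) = 12.7279

12.7279


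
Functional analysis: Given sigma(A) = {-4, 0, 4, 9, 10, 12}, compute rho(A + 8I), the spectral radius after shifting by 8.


Spectrum of A + 8I = {4, 8, 12, 17, 18, 20}
Spectral radius = max |lambda| over the shifted spectrum
= max(4, 8, 12, 17, 18, 20) = 20

20


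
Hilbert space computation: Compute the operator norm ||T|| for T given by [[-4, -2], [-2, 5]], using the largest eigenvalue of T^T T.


A^T A = [[20, -2], [-2, 29]]
trace(A^T A) = 49, det(A^T A) = 576
discriminant = 49^2 - 4*576 = 97
Largest eigenvalue of A^T A = (trace + sqrt(disc))/2 = 29.4244
||T|| = sqrt(29.4244) = 5.4244

5.4244


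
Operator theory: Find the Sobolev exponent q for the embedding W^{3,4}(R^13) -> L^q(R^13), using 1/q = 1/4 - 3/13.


Using the Sobolev embedding formula: 1/q = 1/p - k/n
1/q = 1/4 - 3/13 = 1/52
q = 1/(1/52) = 52

52.0000


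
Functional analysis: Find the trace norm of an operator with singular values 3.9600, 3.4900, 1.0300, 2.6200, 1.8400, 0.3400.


The nuclear norm is the sum of all singular values.
||T||_1 = 3.9600 + 3.4900 + 1.0300 + 2.6200 + 1.8400 + 0.3400
= 13.2800

13.2800


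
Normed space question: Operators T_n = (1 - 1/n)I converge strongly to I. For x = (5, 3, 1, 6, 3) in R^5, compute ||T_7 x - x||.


T_7 x - x = (1 - 1/7)x - x = -x/7
||x|| = sqrt(80) = 8.9443
||T_7 x - x|| = ||x||/7 = 8.9443/7 = 1.2778

1.2778


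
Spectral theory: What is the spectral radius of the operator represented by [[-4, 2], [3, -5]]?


For a 2x2 matrix, eigenvalues satisfy lambda^2 - (trace)*lambda + det = 0
trace = -4 + -5 = -9
det = -4*-5 - 2*3 = 14
discriminant = (-9)^2 - 4*(14) = 25
spectral radius = max |eigenvalue| = 7.0000

7.0000


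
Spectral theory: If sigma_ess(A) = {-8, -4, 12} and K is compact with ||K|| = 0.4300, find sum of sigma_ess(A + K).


By Weyl's theorem, the essential spectrum is invariant under compact perturbations.
sigma_ess(A + K) = sigma_ess(A) = {-8, -4, 12}
Sum = -8 + -4 + 12 = 0

0


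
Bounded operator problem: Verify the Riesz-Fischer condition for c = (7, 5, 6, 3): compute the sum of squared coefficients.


sum |c_n|^2 = 7^2 + 5^2 + 6^2 + 3^2
= 49 + 25 + 36 + 9
= 119

119


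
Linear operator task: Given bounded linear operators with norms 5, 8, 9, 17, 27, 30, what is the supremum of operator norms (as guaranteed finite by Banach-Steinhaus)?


By the Uniform Boundedness Principle, the supremum of norms is finite.
sup_k ||T_k|| = max(5, 8, 9, 17, 27, 30) = 30

30


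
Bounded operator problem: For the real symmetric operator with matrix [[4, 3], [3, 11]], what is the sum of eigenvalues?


For a self-adjoint (symmetric) matrix, the eigenvalues are real.
The sum of eigenvalues equals the trace of the matrix.
trace = 4 + 11 = 15

15


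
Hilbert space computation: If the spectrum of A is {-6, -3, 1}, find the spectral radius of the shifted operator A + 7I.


Spectrum of A + 7I = {1, 4, 8}
Spectral radius = max |lambda| over the shifted spectrum
= max(1, 4, 8) = 8

8


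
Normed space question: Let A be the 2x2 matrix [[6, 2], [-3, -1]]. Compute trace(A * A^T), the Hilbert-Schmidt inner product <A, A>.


trace(A * A^T) = sum of squares of all entries
= 6^2 + 2^2 + (-3)^2 + (-1)^2
= 36 + 4 + 9 + 1
= 50

50


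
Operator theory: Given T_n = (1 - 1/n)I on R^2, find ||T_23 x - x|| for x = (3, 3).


T_23 x - x = (1 - 1/23)x - x = -x/23
||x|| = sqrt(18) = 4.2426
||T_23 x - x|| = ||x||/23 = 4.2426/23 = 0.1845

0.1845


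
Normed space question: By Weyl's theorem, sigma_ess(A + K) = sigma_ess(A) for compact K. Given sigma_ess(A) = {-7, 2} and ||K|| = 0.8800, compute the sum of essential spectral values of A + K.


By Weyl's theorem, the essential spectrum is invariant under compact perturbations.
sigma_ess(A + K) = sigma_ess(A) = {-7, 2}
Sum = -7 + 2 = -5

-5


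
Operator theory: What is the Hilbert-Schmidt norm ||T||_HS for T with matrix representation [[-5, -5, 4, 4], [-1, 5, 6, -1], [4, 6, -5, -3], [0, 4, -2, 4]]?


The Hilbert-Schmidt norm is sqrt(sum of squares of all entries).
Sum of squares = (-5)^2 + (-5)^2 + 4^2 + 4^2 + (-1)^2 + 5^2 + 6^2 + (-1)^2 + 4^2 + 6^2 + (-5)^2 + (-3)^2 + 0^2 + 4^2 + (-2)^2 + 4^2
= 25 + 25 + 16 + 16 + 1 + 25 + 36 + 1 + 16 + 36 + 25 + 9 + 0 + 16 + 4 + 16 = 267
||T||_HS = sqrt(267) = 16.3401

16.3401


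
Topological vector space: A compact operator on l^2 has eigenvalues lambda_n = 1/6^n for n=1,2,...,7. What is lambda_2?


The eigenvalue formula gives lambda_2 = 1/6^2
= 1/36
= 0.0278

0.0278


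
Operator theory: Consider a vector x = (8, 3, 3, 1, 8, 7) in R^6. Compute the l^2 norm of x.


The l^2 norm = (sum |x_i|^2)^(1/2)
Sum of 2th powers = 64 + 9 + 9 + 1 + 64 + 49 = 196
||x||_2 = (196)^(1/2) = 14.0000

14.0000


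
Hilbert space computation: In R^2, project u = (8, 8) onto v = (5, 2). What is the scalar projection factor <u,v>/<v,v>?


Computing <u,v> = 8*5 + 8*2 = 56
Computing <v,v> = 5^2 + 2^2 = 29
Projection coefficient = 56/29 = 1.9310

1.9310


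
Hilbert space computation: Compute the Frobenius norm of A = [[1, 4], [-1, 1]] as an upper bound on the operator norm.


||A||_F^2 = sum a_ij^2
= 1^2 + 4^2 + (-1)^2 + 1^2
= 1 + 16 + 1 + 1 = 19
||A||_F = sqrt(19) = 4.3589

4.3589


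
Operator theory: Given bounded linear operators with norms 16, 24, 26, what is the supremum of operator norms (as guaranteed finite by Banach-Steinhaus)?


By the Uniform Boundedness Principle, the supremum of norms is finite.
sup_k ||T_k|| = max(16, 24, 26) = 26

26


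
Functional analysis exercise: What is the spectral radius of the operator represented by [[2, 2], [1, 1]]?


For a 2x2 matrix, eigenvalues satisfy lambda^2 - (trace)*lambda + det = 0
trace = 2 + 1 = 3
det = 2*1 - 2*1 = 0
discriminant = 3^2 - 4*(0) = 9
spectral radius = max |eigenvalue| = 3.0000

3.0000


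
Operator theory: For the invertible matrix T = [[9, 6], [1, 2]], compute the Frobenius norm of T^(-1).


det(T) = 9*2 - 6*1 = 12
T^(-1) = (1/12) * [[2, -6], [-1, 9]] = [[0.1667, -0.5000], [-0.0833, 0.7500]]
||T^(-1)||_F^2 = 0.1667^2 + (-0.5000)^2 + (-0.0833)^2 + 0.7500^2 = 0.8472
||T^(-1)||_F = sqrt(0.8472) = 0.9204

0.9204


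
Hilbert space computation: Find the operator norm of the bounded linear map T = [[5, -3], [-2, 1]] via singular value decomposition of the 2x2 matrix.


A^T A = [[29, -17], [-17, 10]]
trace(A^T A) = 39, det(A^T A) = 1
discriminant = 39^2 - 4*1 = 1517
Largest eigenvalue of A^T A = (trace + sqrt(disc))/2 = 38.9743
||T|| = sqrt(38.9743) = 6.2429

6.2429


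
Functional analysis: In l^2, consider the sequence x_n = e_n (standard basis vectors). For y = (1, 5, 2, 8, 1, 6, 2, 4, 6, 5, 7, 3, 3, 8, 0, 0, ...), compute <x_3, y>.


x_3 = e_3 is the standard basis vector with 1 in position 3.
<x_3, y> = y_3 = 2
As n -> infinity, <x_n, y> -> 0, confirming weak convergence of (x_n) to 0.

2


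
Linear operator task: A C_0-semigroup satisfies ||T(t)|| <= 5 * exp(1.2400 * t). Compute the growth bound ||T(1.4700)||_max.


||T(1.4700)|| <= 5 * exp(1.2400 * 1.4700)
= 5 * exp(1.8228)
= 5 * 6.1892
= 30.9458

30.9458


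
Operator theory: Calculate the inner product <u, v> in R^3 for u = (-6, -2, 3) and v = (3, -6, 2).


Computing the standard inner product <u, v> = sum u_i * v_i
= -6*3 + -2*-6 + 3*2
= -18 + 12 + 6
= 0

0


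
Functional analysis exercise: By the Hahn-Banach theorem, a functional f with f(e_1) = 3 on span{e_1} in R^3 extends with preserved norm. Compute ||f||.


The norm of f is given by ||f|| = sup_{||x||=1} |f(x)|.
On span{e_1}, ||e_1|| = 1, so ||f|| = |f(e_1)| / ||e_1||
= |3| / 1 = 3.0000

3.0000


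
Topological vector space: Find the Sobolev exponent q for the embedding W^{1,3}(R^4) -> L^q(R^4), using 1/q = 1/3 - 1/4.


Using the Sobolev embedding formula: 1/q = 1/p - k/n
1/q = 1/3 - 1/4 = 1/12
q = 1/(1/12) = 12

12.0000


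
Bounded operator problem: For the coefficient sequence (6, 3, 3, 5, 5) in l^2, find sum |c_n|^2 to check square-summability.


sum |c_n|^2 = 6^2 + 3^2 + 3^2 + 5^2 + 5^2
= 36 + 9 + 9 + 25 + 25
= 104

104


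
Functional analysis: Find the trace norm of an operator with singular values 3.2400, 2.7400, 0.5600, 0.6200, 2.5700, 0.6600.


The nuclear norm is the sum of all singular values.
||T||_1 = 3.2400 + 2.7400 + 0.5600 + 0.6200 + 2.5700 + 0.6600
= 10.3900

10.3900


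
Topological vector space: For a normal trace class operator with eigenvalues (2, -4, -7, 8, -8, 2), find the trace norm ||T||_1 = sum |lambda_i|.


For a normal operator, singular values equal |eigenvalues|.
Trace norm = sum |lambda_i| = 2 + 4 + 7 + 8 + 8 + 2
= 31

31


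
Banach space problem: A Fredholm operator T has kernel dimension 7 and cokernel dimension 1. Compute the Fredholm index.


The Fredholm index is defined as ind(T) = dim(ker T) - dim(coker T)
= 7 - 1
= 6

6


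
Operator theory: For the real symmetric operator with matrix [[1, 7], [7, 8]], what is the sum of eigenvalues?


For a self-adjoint (symmetric) matrix, the eigenvalues are real.
The sum of eigenvalues equals the trace of the matrix.
trace = 1 + 8 = 9

9


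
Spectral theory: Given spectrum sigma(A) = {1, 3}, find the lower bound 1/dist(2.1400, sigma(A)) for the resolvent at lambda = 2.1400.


dist(2.1400, {1, 3}) = min(|2.1400 - 1|, |2.1400 - 3|)
= min(1.1400, 0.8600) = 0.8600
Resolvent bound = 1/0.8600 = 1.1628

1.1628
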